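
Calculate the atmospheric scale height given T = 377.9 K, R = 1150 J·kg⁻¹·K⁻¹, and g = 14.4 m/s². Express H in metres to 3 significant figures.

H ≈ 30200 m

The scale height of an isothermal atmosphere is H = RT/g.
H = 1150 × 377.9 / 14.4 = 434580/14.4 = 30179 m.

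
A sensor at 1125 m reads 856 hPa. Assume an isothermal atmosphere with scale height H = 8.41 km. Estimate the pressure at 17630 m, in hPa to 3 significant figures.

Between two levels, P₂ = P₁ exp(−Δz/H) with Δz = z₂ − z₁.
Δz = 17630 − 1125.0 = 16505 m; Δz/H = 16505/8410.0 = 1.9625.
P₂ = 856 × exp(−1.9625) = 856 × 0.14051 = 120.28 hPa.

P ≈ 120 hPa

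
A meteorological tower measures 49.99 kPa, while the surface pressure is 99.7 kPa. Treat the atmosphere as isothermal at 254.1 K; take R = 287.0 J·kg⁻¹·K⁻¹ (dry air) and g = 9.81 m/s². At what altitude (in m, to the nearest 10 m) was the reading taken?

Scale height: H = RT/g = 287.0 × 254.1 / 9.81 = 7433.9 m.
Invert the barometric formula: z = H ln(P₀/P).
P₀/P = 99.7/49.99 = 1.9944; ln(1.9944) = 0.69034.
z = 7433.9 × 0.69034 = 5131.9 m.

z ≈ 5130 m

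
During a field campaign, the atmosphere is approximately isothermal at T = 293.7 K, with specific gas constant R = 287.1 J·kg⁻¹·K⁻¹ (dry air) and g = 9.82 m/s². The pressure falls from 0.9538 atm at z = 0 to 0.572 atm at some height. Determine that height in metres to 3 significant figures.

z ≈ 4390 m

Scale height: H = RT/g = 287.1 × 293.7 / 9.82 = 8586.7 m.
Invert the barometric formula: z = H ln(P₀/P).
P₀/P = 0.9538/0.572 = 1.6675; ln(1.6675) = 0.51133.
z = 8586.7 × 0.51133 = 4390.6 m.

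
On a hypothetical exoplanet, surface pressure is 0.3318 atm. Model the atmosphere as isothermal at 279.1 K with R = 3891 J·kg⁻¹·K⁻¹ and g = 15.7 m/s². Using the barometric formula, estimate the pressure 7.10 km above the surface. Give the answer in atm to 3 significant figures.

Scale height: H = RT/g = 3891 × 279.1 / 15.7 = 69171 m.
Barometric formula: P = P₀ exp(−z/H).
z/H = 7100.0/69171 = 0.10264; exp(−0.10264) = 0.90245.
P = 0.3318 × 0.90245 = 0.29943 atm.

P ≈ 0.299 atm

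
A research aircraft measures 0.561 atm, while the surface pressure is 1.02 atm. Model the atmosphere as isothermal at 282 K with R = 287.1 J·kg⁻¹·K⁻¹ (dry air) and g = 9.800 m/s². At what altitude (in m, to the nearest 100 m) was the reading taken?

Scale height: H = RT/g = 287.1 × 282 / 9.800 = 8261.4 m.
Invert the barometric formula: z = H ln(P₀/P).
P₀/P = 1.02/0.561 = 1.8182; ln(1.8182) = 0.59785.
z = 8261.4 × 0.59785 = 4939.1 m.

z ≈ 4900 m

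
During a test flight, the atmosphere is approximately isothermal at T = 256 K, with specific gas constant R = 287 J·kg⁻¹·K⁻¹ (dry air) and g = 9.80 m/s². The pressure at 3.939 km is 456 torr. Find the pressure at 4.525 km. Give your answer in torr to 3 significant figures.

Scale height: H = RT/g = 287 × 256 / 9.80 = 7497.1 m.
Between two levels, P₂ = P₁ exp(−Δz/H) with Δz = z₂ − z₁.
Δz = 4525.0 − 3939.0 = 586.00 m; Δz/H = 586.00/7497.1 = 0.078164.
P₂ = 456 × exp(−0.078164) = 456 × 0.92481 = 421.71 torr.

P ≈ 422 torr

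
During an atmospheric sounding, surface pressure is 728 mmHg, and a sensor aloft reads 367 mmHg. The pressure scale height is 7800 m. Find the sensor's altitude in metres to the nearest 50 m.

Invert the barometric formula: z = H ln(P₀/P).
P₀/P = 728/367 = 1.9837; ln(1.9837) = 0.68496.
z = 7800.0 × 0.68496 = 5342.7 m.

z ≈ 5350 m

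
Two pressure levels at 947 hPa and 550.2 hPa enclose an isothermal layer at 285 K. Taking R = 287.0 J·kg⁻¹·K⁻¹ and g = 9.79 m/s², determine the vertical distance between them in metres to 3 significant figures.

Δz ≈ 4540 m

Hypsometric equation: Δz = (R T̄/g) ln(P₁/P₂).
R T̄/g = 287.0 × 285 / 9.79 = 8355.0 m.
ln(947/550.2) = ln(1.7212) = 0.54302.
Δz = 8355.0 × 0.54302 = 4536.9 m.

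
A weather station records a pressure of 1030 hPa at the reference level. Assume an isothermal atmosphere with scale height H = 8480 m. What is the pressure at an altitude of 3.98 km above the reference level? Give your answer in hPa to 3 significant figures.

P ≈ 644 hPa

Barometric formula: P = P₀ exp(−z/H).
z/H = 3980.0/8480.0 = 0.46934; exp(−0.46934) = 0.62541.
P = 1030 × 0.62541 = 644.17 hPa.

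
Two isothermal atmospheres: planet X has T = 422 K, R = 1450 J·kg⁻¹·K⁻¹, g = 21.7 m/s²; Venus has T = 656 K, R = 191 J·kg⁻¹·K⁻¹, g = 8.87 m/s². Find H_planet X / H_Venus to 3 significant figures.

H = RT/g for each body.
H_planet X = 1450 × 422 / 21.7 = 28198 m.
H_Venus = 191 × 656 / 8.87 = 14126 m.
H_planet X/H_Venus = 28198/14126 = 1.9962.

H_planet X/H_Venus ≈ 2.00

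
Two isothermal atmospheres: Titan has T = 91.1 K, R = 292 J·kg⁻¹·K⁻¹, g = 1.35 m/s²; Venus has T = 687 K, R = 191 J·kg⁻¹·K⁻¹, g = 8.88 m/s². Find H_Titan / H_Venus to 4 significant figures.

H_Titan/H_Venus ≈ 1.333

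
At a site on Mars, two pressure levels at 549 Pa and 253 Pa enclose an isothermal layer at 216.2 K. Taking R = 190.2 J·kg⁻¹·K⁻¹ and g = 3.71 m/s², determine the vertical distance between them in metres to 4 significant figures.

Hypsometric equation: Δz = (R T̄/g) ln(P₁/P₂).
R T̄/g = 190.2 × 216.2 / 3.71 = 11084 m.
ln(549/253) = ln(2.1700) = 0.77473.
Δz = 11084 × 0.77473 = 8587.1 m.

Δz ≈ 8587 m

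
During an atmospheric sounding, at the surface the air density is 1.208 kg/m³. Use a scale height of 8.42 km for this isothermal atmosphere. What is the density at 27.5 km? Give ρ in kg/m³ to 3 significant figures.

ρ ≈ 0.0461 kg/m³

In an isothermal atmosphere, density decays like pressure: ρ = ρ₀ exp(−z/H).
z/H = 27500/8420.0 = 3.2660; exp(−3.2660) = 0.038159.
ρ = 1.208 × 0.038159 = 0.046096 kg/m³.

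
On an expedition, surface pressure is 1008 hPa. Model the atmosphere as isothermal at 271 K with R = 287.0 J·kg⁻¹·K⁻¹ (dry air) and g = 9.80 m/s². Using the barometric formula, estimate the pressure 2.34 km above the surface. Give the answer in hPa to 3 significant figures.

P ≈ 751 hPa

Scale height: H = RT/g = 287.0 × 271 / 9.80 = 7936.4 m.
Barometric formula: P = P₀ exp(−z/H).
z/H = 2340.0/7936.4 = 0.29484; exp(−0.29484) = 0.74465.
P = 1008 × 0.74465 = 750.61 hPa.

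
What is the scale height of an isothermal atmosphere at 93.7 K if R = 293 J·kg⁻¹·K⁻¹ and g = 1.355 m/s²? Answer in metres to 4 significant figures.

H ≈ 20260 m

The scale height of an isothermal atmosphere is H = RT/g.
H = 293 × 93.7 / 1.355 = 27454/1.355 = 20261 m.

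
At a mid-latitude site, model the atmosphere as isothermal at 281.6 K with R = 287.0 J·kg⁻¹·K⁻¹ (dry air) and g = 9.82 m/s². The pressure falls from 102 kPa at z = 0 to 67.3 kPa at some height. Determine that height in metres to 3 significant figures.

z ≈ 3420 m

Scale height: H = RT/g = 287.0 × 281.6 / 9.82 = 8230.1 m.
Invert the barometric formula: z = H ln(P₀/P).
P₀/P = 102/67.3 = 1.5156; ln(1.5156) = 0.41581.
z = 8230.1 × 0.41581 = 3422.2 m.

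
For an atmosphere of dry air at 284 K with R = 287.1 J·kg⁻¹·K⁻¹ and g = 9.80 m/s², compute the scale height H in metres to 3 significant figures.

The scale height of an isothermal atmosphere is H = RT/g.
H = 287.1 × 284 / 9.80 = 81536/9.80 = 8320.0 m.

H ≈ 8320 m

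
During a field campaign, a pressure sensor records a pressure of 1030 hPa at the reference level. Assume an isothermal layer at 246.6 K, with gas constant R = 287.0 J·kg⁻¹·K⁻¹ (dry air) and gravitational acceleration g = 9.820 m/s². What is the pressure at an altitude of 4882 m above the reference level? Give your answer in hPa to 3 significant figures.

P ≈ 523 hPa

Scale height: H = RT/g = 287.0 × 246.6 / 9.820 = 7207.1 m.
Barometric formula: P = P₀ exp(−z/H).
z/H = 4882.0/7207.1 = 0.67739; exp(−0.67739) = 0.50794.
P = 1030 × 0.50794 = 523.18 hPa.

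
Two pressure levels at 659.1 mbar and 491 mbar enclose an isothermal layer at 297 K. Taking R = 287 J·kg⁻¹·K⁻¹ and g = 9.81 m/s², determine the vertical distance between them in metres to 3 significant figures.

Hypsometric equation: Δz = (R T̄/g) ln(P₁/P₂).
R T̄/g = 287 × 297 / 9.81 = 8689.0 m.
ln(659.1/491) = ln(1.3424) = 0.29446.
Δz = 8689.0 × 0.29446 = 2558.6 m.

Δz ≈ 2560 m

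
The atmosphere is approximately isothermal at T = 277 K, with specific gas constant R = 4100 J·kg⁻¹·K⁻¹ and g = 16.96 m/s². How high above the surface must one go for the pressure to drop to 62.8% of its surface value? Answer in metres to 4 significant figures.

Scale height: H = RT/g = 4100 × 277 / 16.96 = 66963 m.
Set P/P₀ = exp(−z/H) = 0.628, so z = −H ln(0.628).
−ln(0.628) = 0.46522; z = 66963 × 0.46522 = 31153 m.

z ≈ 31150 m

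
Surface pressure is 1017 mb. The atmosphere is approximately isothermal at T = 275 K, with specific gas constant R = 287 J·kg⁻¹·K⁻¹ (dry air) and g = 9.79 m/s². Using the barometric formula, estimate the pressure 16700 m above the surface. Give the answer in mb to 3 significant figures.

Scale height: H = RT/g = 287 × 275 / 9.79 = 8061.8 m.
Barometric formula: P = P₀ exp(−z/H).
z/H = 16700/8061.8 = 2.0715; exp(−2.0715) = 0.12600.
P = 1017 × 0.12600 = 128.14 mb.

P ≈ 128 mb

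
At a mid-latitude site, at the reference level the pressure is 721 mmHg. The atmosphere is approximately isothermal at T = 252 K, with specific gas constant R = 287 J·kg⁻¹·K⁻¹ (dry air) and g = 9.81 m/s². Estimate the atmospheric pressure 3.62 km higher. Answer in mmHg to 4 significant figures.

P ≈ 441.3 mmHg

Scale height: H = RT/g = 287 × 252 / 9.81 = 7372.5 m.
Barometric formula: P = P₀ exp(−z/H).
z/H = 3620.0/7372.5 = 0.49101; exp(−0.49101) = 0.61201.
P = 721 × 0.61201 = 441.26 mmHg.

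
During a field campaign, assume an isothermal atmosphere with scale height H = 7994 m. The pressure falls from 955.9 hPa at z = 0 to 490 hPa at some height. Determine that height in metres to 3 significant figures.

Invert the barometric formula: z = H ln(P₀/P).
P₀/P = 955.9/490 = 1.9508; ln(1.9508) = 0.66824.
z = 7994.0 × 0.66824 = 5341.9 m.

z ≈ 5340 m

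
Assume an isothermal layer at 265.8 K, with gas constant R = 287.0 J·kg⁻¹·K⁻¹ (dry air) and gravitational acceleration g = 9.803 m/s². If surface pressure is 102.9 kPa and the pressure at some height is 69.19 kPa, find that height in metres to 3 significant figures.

Scale height: H = RT/g = 287.0 × 265.8 / 9.803 = 7781.8 m.
Invert the barometric formula: z = H ln(P₀/P).
P₀/P = 102.9/69.19 = 1.4872; ln(1.4872) = 0.39690.
z = 7781.8 × 0.39690 = 3088.6 m.

z ≈ 3090 m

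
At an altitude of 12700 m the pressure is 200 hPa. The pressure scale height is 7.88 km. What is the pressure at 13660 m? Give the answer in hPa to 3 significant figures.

Between two levels, P₂ = P₁ exp(−Δz/H) with Δz = z₂ − z₁.
Δz = 13660 − 12700 = 960.00 m; Δz/H = 960.00/7880.0 = 0.12183.
P₂ = 200 × exp(−0.12183) = 200 × 0.88530 = 177.06 hPa.

P ≈ 177 hPa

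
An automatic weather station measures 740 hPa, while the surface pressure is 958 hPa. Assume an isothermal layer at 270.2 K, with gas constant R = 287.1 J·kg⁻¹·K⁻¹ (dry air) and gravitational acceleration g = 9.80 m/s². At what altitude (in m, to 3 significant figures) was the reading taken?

Scale height: H = RT/g = 287.1 × 270.2 / 9.80 = 7915.8 m.
Invert the barometric formula: z = H ln(P₀/P).
P₀/P = 958/740 = 1.2946; ln(1.2946) = 0.25820.
z = 7915.8 × 0.25820 = 2043.9 m.

z ≈ 2040 m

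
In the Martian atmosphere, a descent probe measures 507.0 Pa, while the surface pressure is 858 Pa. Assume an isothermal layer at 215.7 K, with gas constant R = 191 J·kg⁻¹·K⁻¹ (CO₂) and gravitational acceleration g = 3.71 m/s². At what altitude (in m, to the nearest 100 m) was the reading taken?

z ≈ 5800 m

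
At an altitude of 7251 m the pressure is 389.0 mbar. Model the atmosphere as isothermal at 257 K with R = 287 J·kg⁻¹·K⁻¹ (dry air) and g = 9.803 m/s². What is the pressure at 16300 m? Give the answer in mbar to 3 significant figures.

Scale height: H = RT/g = 287 × 257 / 9.803 = 7524.1 m.
Between two levels, P₂ = P₁ exp(−Δz/H) with Δz = z₂ − z₁.
Δz = 16300 − 7251.0 = 9049.0 m; Δz/H = 9049.0/7524.1 = 1.2027.
P₂ = 389.0 × exp(−1.2027) = 389.0 × 0.30038 = 116.85 mbar.

P ≈ 117 mbar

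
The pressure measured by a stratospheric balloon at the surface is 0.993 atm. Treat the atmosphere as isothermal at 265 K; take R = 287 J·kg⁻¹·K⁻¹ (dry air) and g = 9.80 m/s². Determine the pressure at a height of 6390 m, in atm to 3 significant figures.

P ≈ 0.436 atm

Scale height: H = RT/g = 287 × 265 / 9.80 = 7760.7 m.
Barometric formula: P = P₀ exp(−z/H).
z/H = 6390.0/7760.7 = 0.82338; exp(−0.82338) = 0.43895.
P = 0.993 × 0.43895 = 0.43588 atm.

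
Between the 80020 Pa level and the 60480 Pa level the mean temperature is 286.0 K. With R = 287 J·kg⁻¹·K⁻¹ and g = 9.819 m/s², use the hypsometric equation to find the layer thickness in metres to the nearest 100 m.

Hypsometric equation: Δz = (R T̄/g) ln(P₁/P₂).
R T̄/g = 287 × 286.0 / 9.819 = 8359.5 m.
ln(80020/60480) = ln(1.3231) = 0.27998.
Δz = 8359.5 × 0.27998 = 2340.5 m.

Δz ≈ 2300 m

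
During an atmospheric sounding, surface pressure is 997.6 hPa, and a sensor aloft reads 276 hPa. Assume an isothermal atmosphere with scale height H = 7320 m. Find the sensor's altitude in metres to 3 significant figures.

Invert the barometric formula: z = H ln(P₀/P).
P₀/P = 997.6/276 = 3.6145; ln(3.6145) = 1.2850.
z = 7320.0 × 1.2850 = 9406.2 m.

z ≈ 9410 m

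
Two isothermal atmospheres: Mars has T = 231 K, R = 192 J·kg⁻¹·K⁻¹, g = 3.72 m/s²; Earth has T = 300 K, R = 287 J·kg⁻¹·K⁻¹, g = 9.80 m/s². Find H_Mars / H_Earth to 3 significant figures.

H = RT/g for each body.
H_Mars = 192 × 231 / 3.72 = 11923 m.
H_Earth = 287 × 300 / 9.80 = 8785.7 m.
H_Mars/H_Earth = 11923/8785.7 = 1.3571.

H_Mars/H_Earth ≈ 1.36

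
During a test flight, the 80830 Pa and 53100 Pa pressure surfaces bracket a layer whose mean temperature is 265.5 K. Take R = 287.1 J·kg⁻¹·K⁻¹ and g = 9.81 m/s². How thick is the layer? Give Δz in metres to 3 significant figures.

Δz ≈ 3260 m

Hypsometric equation: Δz = (R T̄/g) ln(P₁/P₂).
R T̄/g = 287.1 × 265.5 / 9.81 = 7770.1 m.
ln(80830/53100) = ln(1.5222) = 0.42016.
Δz = 7770.1 × 0.42016 = 3264.7 m.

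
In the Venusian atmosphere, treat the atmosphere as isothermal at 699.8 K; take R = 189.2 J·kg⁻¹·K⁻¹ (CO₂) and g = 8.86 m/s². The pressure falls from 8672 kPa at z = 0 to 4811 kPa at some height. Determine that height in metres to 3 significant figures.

Scale height: H = RT/g = 189.2 × 699.8 / 8.86 = 14944 m.
Invert the barometric formula: z = H ln(P₀/P).
P₀/P = 8672/4811 = 1.8025; ln(1.8025) = 0.58917.
z = 14944 × 0.58917 = 8804.6 m.

z ≈ 8800 m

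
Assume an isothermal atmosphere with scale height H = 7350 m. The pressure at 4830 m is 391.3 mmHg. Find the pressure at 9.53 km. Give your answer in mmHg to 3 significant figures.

P ≈ 206 mmHg

Between two levels, P₂ = P₁ exp(−Δz/H) with Δz = z₂ − z₁.
Δz = 9530.0 − 4830.0 = 4700.0 m; Δz/H = 4700.0/7350.0 = 0.63946.
P₂ = 391.3 × exp(−0.63946) = 391.3 × 0.52758 = 206.44 mmHg.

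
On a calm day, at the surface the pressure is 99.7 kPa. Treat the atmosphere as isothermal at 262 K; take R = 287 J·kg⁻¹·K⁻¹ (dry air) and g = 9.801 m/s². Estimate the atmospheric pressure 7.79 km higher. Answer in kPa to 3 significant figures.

Scale height: H = RT/g = 287 × 262 / 9.801 = 7672.1 m.
Barometric formula: P = P₀ exp(−z/H).
z/H = 7790.0/7672.1 = 1.0154; exp(−1.0154) = 0.36226.
P = 99.7 × 0.36226 = 36.117 kPa.

P ≈ 36.1 kPa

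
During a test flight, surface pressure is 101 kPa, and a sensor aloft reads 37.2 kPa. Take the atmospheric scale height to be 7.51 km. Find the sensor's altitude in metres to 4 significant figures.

z ≈ 7501 m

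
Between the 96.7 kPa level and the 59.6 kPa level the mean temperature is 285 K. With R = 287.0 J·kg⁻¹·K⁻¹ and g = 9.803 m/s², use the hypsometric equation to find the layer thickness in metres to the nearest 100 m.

Δz ≈ 4000 m

Hypsometric equation: Δz = (R T̄/g) ln(P₁/P₂).
R T̄/g = 287.0 × 285 / 9.803 = 8343.9 m.
ln(96.7/59.6) = ln(1.6225) = 0.48397.
Δz = 8343.9 × 0.48397 = 4038.2 m.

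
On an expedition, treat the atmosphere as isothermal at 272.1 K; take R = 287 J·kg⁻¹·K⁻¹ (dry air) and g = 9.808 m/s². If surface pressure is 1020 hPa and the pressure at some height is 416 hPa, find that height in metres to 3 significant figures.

z ≈ 7140 m

Scale height: H = RT/g = 287 × 272.1 / 9.808 = 7962.1 m.
Invert the barometric formula: z = H ln(P₀/P).
P₀/P = 1020/416 = 2.4519; ln(2.4519) = 0.89686.
z = 7962.1 × 0.89686 = 7140.9 m.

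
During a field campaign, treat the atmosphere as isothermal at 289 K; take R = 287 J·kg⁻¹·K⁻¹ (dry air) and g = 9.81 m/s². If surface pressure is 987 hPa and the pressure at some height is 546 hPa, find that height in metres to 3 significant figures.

z ≈ 5010 m

Scale height: H = RT/g = 287 × 289 / 9.81 = 8454.9 m.
Invert the barometric formula: z = H ln(P₀/P).
P₀/P = 987/546 = 1.8077; ln(1.8077) = 0.59206.
z = 8454.9 × 0.59206 = 5005.8 m.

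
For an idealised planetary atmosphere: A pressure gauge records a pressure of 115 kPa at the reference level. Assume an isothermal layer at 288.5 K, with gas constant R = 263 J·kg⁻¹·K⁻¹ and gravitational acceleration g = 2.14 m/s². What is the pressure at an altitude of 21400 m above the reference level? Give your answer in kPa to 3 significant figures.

Scale height: H = RT/g = 263 × 288.5 / 2.14 = 35456 m.
Barometric formula: P = P₀ exp(−z/H).
z/H = 21400/35456 = 0.60356; exp(−0.60356) = 0.54686.
P = 115 × 0.54686 = 62.889 kPa.

P ≈ 62.9 kPa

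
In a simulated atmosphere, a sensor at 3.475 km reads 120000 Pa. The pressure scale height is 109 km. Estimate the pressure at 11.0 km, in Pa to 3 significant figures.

P ≈ 112000 Pa

Between two levels, P₂ = P₁ exp(−Δz/H) with Δz = z₂ − z₁.
Δz = 11000 − 3475.0 = 7525.0 m; Δz/H = 7525.0/109000 = 0.069037.
P₂ = 120000 × exp(−0.069037) = 120000 × 0.93329 = 111990 Pa.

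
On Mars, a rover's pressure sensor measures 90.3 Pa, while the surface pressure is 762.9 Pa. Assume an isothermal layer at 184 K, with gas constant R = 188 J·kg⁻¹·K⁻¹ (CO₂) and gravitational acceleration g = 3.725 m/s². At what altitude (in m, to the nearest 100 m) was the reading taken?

z ≈ 19800 m

Scale height: H = RT/g = 188 × 184 / 3.725 = 9286.4 m.
Invert the barometric formula: z = H ln(P₀/P).
P₀/P = 762.9/90.3 = 8.4485; ln(8.4485) = 2.1340.
z = 9286.4 × 2.1340 = 19817 m.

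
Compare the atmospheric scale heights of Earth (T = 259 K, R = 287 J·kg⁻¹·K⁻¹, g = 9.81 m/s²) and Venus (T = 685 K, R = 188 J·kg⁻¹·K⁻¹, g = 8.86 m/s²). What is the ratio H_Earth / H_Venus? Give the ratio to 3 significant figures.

H_Earth/H_Venus ≈ 0.521

H = RT/g for each body.
H_Earth = 287 × 259 / 9.81 = 7577.3 m.
H_Venus = 188 × 685 / 8.86 = 14535 m.
H_Earth/H_Venus = 7577.3/14535 = 0.52131.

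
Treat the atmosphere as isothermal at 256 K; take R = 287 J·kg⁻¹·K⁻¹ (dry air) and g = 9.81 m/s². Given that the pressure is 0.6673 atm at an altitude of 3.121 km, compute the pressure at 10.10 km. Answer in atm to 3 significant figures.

P ≈ 0.263 atm

Scale height: H = RT/g = 287 × 256 / 9.81 = 7489.5 m.
Between two levels, P₂ = P₁ exp(−Δz/H) with Δz = z₂ − z₁.
Δz = 10100 − 3121.0 = 6979.0 m; Δz/H = 6979.0/7489.5 = 0.93184.
P₂ = 0.6673 × exp(−0.93184) = 0.6673 × 0.39383 = 0.26280 atm.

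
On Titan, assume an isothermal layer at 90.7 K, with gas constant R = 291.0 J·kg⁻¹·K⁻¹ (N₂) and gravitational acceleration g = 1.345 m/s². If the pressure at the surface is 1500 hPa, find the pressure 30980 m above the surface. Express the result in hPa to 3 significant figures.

P ≈ 309 hPa

Scale height: H = RT/g = 291.0 × 90.7 / 1.345 = 19624 m.
Barometric formula: P = P₀ exp(−z/H).
z/H = 30980/19624 = 1.5787; exp(−1.5787) = 0.20624.
P = 1500 × 0.20624 = 309.36 hPa.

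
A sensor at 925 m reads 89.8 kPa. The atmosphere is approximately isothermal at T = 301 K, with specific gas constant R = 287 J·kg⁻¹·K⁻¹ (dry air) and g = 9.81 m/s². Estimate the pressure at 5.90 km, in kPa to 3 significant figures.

P ≈ 51.0 kPa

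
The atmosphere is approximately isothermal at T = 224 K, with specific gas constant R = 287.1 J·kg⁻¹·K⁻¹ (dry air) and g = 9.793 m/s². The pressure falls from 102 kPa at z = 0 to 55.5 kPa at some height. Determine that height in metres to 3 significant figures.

z ≈ 4000 m

Scale height: H = RT/g = 287.1 × 224 / 9.793 = 6567.0 m.
Invert the barometric formula: z = H ln(P₀/P).
P₀/P = 102/55.5 = 1.8378; ln(1.8378) = 0.60857.
z = 6567.0 × 0.60857 = 3996.5 m.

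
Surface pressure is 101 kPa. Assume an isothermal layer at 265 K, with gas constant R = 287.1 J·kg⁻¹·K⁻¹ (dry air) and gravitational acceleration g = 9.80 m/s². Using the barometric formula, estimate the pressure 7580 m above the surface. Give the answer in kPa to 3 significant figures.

P ≈ 38.0 kPa

Scale height: H = RT/g = 287.1 × 265 / 9.80 = 7763.4 m.
Barometric formula: P = P₀ exp(−z/H).
z/H = 7580.0/7763.4 = 0.97638; exp(−0.97638) = 0.37667.
P = 101 × 0.37667 = 38.044 kPa.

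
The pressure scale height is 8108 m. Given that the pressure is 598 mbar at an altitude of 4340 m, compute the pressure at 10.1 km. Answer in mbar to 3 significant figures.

Between two levels, P₂ = P₁ exp(−Δz/H) with Δz = z₂ − z₁.
Δz = 10100 − 4340.0 = 5760.0 m; Δz/H = 5760.0/8108.0 = 0.71041.
P₂ = 598 × exp(−0.71041) = 598 × 0.49144 = 293.88 mbar.

P ≈ 294 mbar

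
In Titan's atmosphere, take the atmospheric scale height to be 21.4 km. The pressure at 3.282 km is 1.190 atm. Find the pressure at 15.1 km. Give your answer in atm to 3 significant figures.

P ≈ 0.685 atm

Between two levels, P₂ = P₁ exp(−Δz/H) with Δz = z₂ − z₁.
Δz = 15100 − 3282.0 = 11818 m; Δz/H = 11818/21400 = 0.55224.
P₂ = 1.190 × exp(−0.55224) = 1.190 × 0.57566 = 0.68504 atm.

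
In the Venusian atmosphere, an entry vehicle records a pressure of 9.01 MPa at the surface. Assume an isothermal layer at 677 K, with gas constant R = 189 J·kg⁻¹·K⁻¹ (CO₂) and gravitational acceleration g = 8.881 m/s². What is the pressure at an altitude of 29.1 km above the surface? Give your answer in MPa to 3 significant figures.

P ≈ 1.20 MPa

Scale height: H = RT/g = 189 × 677 / 8.881 = 14407 m.
Barometric formula: P = P₀ exp(−z/H).
z/H = 29100/14407 = 2.0199; exp(−2.0199) = 0.13267.
P = 9.01 × 0.13267 = 1.1954 MPa.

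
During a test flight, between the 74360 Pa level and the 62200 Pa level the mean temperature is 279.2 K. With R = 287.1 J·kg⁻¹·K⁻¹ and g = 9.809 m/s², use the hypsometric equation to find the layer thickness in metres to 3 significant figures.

Δz ≈ 1460 m

Hypsometric equation: Δz = (R T̄/g) ln(P₁/P₂).
R T̄/g = 287.1 × 279.2 / 9.809 = 8171.9 m.
ln(74360/62200) = ln(1.1955) = 0.17856.
Δz = 8171.9 × 0.17856 = 1459.2 m.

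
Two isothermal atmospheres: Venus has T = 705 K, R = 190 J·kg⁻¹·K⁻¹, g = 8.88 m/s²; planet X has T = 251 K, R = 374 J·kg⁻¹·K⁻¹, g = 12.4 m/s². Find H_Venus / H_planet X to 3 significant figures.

H_Venus/H_planet X ≈ 1.99

H = RT/g for each body.
H_Venus = 190 × 705 / 8.88 = 15084 m.
H_planet X = 374 × 251 / 12.4 = 7570.5 m.
H_Venus/H_planet X = 15084/7570.5 = 1.9925.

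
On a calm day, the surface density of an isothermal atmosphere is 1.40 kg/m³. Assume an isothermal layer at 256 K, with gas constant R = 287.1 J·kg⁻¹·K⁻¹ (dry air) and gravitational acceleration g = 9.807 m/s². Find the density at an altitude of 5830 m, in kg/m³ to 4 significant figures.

ρ ≈ 0.6431 kg/m³

Scale height: H = RT/g = 287.1 × 256 / 9.807 = 7494.4 m.
In an isothermal atmosphere, density decays like pressure: ρ = ρ₀ exp(−z/H).
z/H = 5830.0/7494.4 = 0.77791; exp(−0.77791) = 0.45937.
ρ = 1.40 × 0.45937 = 0.64312 kg/m³.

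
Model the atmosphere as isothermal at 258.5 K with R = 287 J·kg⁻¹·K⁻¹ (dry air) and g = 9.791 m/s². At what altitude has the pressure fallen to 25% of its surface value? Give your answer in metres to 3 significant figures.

Scale height: H = RT/g = 287 × 258.5 / 9.791 = 7577.3 m.
Set P/P₀ = exp(−z/H) = 0.25, so z = −H ln(0.25).
−ln(0.25) = 1.3863; z = 7577.3 × 1.3863 = 10504 m.

z ≈ 10500 m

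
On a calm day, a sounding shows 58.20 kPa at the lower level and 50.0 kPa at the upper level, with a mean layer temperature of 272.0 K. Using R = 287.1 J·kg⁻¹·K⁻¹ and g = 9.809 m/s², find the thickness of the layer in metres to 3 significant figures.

Δz ≈ 1210 m

Hypsometric equation: Δz = (R T̄/g) ln(P₁/P₂).
R T̄/g = 287.1 × 272.0 / 9.809 = 7961.2 m.
ln(58.20/50.0) = ln(1.1640) = 0.15186.
Δz = 7961.2 × 0.15186 = 1209.0 m.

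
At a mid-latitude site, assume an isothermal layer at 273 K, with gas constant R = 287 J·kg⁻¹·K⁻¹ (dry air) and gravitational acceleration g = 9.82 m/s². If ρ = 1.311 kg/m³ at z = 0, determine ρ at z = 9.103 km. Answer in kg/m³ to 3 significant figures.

ρ ≈ 0.419 kg/m³

Scale height: H = RT/g = 287 × 273 / 9.82 = 7978.7 m.
In an isothermal atmosphere, density decays like pressure: ρ = ρ₀ exp(−z/H).
z/H = 9103.0/7978.7 = 1.1409; exp(−1.1409) = 0.31953.
ρ = 1.311 × 0.31953 = 0.41890 kg/m³.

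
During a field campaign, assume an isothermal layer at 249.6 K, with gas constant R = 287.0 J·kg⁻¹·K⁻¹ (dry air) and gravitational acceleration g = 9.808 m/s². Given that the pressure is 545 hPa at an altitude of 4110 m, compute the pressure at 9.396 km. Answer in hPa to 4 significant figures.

Scale height: H = RT/g = 287.0 × 249.6 / 9.808 = 7303.8 m.
Between two levels, P₂ = P₁ exp(−Δz/H) with Δz = z₂ − z₁.
Δz = 9396.0 − 4110.0 = 5286.0 m; Δz/H = 5286.0/7303.8 = 0.72373.
P₂ = 545 × exp(−0.72373) = 545 × 0.48494 = 264.29 hPa.

P ≈ 264.3 hPa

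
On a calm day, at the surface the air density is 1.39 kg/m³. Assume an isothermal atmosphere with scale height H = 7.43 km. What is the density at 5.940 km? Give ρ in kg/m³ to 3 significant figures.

ρ ≈ 0.625 kg/m³

In an isothermal atmosphere, density decays like pressure: ρ = ρ₀ exp(−z/H).
z/H = 5940.0/7430.0 = 0.79946; exp(−0.79946) = 0.44957.
ρ = 1.39 × 0.44957 = 0.62490 kg/m³.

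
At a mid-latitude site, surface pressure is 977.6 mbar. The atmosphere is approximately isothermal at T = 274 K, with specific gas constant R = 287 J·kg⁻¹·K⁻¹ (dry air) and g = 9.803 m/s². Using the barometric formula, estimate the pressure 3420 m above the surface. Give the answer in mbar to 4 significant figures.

P ≈ 638.3 mbar

Scale height: H = RT/g = 287 × 274 / 9.803 = 8021.8 m.
Barometric formula: P = P₀ exp(−z/H).
z/H = 3420.0/8021.8 = 0.42634; exp(−0.42634) = 0.65289.
P = 977.6 × 0.65289 = 638.27 mbar.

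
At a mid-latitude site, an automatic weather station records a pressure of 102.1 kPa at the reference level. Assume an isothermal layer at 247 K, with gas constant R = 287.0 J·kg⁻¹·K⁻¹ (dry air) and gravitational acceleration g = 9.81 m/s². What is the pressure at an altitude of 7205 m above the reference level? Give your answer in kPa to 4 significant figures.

P ≈ 37.67 kPa

Scale height: H = RT/g = 287.0 × 247 / 9.81 = 7226.2 m.
Barometric formula: P = P₀ exp(−z/H).
z/H = 7205.0/7226.2 = 0.99707; exp(−0.99707) = 0.36896.
P = 102.1 × 0.36896 = 37.671 kPa.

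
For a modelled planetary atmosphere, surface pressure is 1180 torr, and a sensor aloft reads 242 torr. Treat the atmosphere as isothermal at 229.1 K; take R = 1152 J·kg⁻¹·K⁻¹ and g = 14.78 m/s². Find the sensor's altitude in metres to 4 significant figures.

Scale height: H = RT/g = 1152 × 229.1 / 14.78 = 17857 m.
Invert the barometric formula: z = H ln(P₀/P).
P₀/P = 1180/242 = 4.8760; ln(4.8760) = 1.5843.
z = 17857 × 1.5843 = 28291 m.

z ≈ 28290 m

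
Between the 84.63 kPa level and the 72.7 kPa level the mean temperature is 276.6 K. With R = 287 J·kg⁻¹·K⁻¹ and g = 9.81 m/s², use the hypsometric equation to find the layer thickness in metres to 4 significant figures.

Hypsometric equation: Δz = (R T̄/g) ln(P₁/P₂).
R T̄/g = 287 × 276.6 / 9.81 = 8092.2 m.
ln(84.63/72.7) = ln(1.1641) = 0.15195.
Δz = 8092.2 × 0.15195 = 1229.6 m.

Δz ≈ 1230 m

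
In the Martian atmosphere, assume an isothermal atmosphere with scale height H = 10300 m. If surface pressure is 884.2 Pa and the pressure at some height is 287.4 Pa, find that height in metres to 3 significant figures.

Invert the barometric formula: z = H ln(P₀/P).
P₀/P = 884.2/287.4 = 3.0765; ln(3.0765) = 1.1238.
z = 10300 × 1.1238 = 11575 m.

z ≈ 11600 m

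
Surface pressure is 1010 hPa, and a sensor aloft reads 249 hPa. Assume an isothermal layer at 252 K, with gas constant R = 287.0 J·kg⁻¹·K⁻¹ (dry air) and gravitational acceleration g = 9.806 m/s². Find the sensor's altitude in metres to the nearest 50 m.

z ≈ 10350 m

Scale height: H = RT/g = 287.0 × 252 / 9.806 = 7375.5 m.
Invert the barometric formula: z = H ln(P₀/P).
P₀/P = 1010/249 = 4.0562; ln(4.0562) = 1.4002.
z = 7375.5 × 1.4002 = 10327 m.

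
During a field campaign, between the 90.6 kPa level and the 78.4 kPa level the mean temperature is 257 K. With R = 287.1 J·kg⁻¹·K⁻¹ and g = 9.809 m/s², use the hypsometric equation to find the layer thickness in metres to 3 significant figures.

Hypsometric equation: Δz = (R T̄/g) ln(P₁/P₂).
R T̄/g = 287.1 × 257 / 9.809 = 7522.1 m.
ln(90.6/78.4) = ln(1.1556) = 0.14462.
Δz = 7522.1 × 0.14462 = 1087.8 m.

Δz ≈ 1090 m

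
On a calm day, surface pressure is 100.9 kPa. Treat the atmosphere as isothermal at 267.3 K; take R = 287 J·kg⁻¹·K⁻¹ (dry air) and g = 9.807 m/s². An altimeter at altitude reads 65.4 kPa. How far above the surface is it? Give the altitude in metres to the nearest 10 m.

Scale height: H = RT/g = 287 × 267.3 / 9.807 = 7822.5 m.
Invert the barometric formula: z = H ln(P₀/P).
P₀/P = 100.9/65.4 = 1.5428; ln(1.5428) = 0.43360.
z = 7822.5 × 0.43360 = 3391.8 m.

z ≈ 3390 m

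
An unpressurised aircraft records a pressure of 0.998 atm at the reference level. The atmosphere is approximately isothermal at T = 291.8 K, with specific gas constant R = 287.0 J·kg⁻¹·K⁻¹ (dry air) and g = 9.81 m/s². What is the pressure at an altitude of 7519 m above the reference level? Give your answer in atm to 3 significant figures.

P ≈ 0.414 atm

Scale height: H = RT/g = 287.0 × 291.8 / 9.81 = 8536.9 m.
Barometric formula: P = P₀ exp(−z/H).
z/H = 7519.0/8536.9 = 0.88076; exp(−0.88076) = 0.41447.
P = 0.998 × 0.41447 = 0.41364 atm.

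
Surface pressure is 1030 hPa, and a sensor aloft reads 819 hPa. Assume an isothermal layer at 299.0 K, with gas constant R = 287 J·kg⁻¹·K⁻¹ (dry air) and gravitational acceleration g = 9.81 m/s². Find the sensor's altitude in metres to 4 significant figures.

z ≈ 2005 m

Scale height: H = RT/g = 287 × 299.0 / 9.81 = 8747.5 m.
Invert the barometric formula: z = H ln(P₀/P).
P₀/P = 1030/819 = 1.2576; ln(1.2576) = 0.22921.
z = 8747.5 × 0.22921 = 2005.0 m.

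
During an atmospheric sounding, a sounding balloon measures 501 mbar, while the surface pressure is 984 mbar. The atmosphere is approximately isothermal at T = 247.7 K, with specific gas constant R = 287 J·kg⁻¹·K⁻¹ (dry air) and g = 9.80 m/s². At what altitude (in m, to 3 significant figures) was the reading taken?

z ≈ 4900 m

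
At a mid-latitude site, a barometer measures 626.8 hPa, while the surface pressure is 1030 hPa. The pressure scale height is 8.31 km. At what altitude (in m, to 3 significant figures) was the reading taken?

Invert the barometric formula: z = H ln(P₀/P).
P₀/P = 1030/626.8 = 1.6433; ln(1.6433) = 0.49671.
z = 8310.0 × 0.49671 = 4127.7 m.

z ≈ 4130 m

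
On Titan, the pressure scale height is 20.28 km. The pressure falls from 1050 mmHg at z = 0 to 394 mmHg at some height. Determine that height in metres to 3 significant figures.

z ≈ 19900 m

Invert the barometric formula: z = H ln(P₀/P).
P₀/P = 1050/394 = 2.6650; ln(2.6650) = 0.98020.
z = 20280 × 0.98020 = 19878 m.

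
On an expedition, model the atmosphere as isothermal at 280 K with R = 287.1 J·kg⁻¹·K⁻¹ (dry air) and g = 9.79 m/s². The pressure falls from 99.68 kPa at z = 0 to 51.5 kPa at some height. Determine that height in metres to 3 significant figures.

Scale height: H = RT/g = 287.1 × 280 / 9.79 = 8211.2 m.
Invert the barometric formula: z = H ln(P₀/P).
P₀/P = 99.68/51.5 = 1.9355; ln(1.9355) = 0.66037.
z = 8211.2 × 0.66037 = 5422.4 m.

z ≈ 5420 m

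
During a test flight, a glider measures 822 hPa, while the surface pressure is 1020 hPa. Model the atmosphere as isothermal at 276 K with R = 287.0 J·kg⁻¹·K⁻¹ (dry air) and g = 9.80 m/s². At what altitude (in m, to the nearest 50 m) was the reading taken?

Scale height: H = RT/g = 287.0 × 276 / 9.80 = 8082.9 m.
Invert the barometric formula: z = H ln(P₀/P).
P₀/P = 1020/822 = 1.2409; ln(1.2409) = 0.21584.
z = 8082.9 × 0.21584 = 1744.6 m.

z ≈ 1750 m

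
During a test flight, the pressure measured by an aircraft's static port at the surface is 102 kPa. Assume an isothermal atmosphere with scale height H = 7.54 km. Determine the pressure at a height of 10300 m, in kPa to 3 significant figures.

P ≈ 26.0 kPa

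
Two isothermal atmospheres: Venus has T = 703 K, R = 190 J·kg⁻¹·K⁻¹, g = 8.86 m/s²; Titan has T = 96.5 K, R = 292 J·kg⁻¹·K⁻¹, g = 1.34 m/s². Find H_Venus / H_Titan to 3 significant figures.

H = RT/g for each body.
H_Venus = 190 × 703 / 8.86 = 15076 m.
H_Titan = 292 × 96.5 / 1.34 = 21028 m.
H_Venus/H_Titan = 15076/21028 = 0.71695.

H_Venus/H_Titan ≈ 0.717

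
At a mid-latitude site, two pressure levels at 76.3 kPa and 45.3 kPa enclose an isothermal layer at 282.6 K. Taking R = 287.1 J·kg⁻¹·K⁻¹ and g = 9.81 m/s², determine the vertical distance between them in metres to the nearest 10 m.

Hypsometric equation: Δz = (R T̄/g) ln(P₁/P₂).
R T̄/g = 287.1 × 282.6 / 9.81 = 8270.6 m.
ln(76.3/45.3) = ln(1.6843) = 0.52135.
Δz = 8270.6 × 0.52135 = 4311.9 m.

Δz ≈ 4310 m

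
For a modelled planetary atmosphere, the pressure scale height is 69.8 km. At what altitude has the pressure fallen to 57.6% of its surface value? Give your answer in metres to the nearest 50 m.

z ≈ 38500 m

Set P/P₀ = exp(−z/H) = 0.576, so z = −H ln(0.576).
−ln(0.576) = 0.55165; z = 69800 × 0.55165 = 38505 m.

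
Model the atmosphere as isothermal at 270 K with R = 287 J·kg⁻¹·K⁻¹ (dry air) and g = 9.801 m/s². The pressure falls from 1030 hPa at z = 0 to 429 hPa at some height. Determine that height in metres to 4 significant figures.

Scale height: H = RT/g = 287 × 270 / 9.801 = 7906.3 m.
Invert the barometric formula: z = H ln(P₀/P).
P₀/P = 1030/429 = 2.4009; ln(2.4009) = 0.87584.
z = 7906.3 × 0.87584 = 6924.7 m.

z ≈ 6925 m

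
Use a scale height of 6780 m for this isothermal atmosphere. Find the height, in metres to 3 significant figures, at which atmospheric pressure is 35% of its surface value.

z ≈ 7120 m

Set P/P₀ = exp(−z/H) = 0.35, so z = −H ln(0.35).
−ln(0.35) = 1.0498; z = 6780.0 × 1.0498 = 7117.6 m.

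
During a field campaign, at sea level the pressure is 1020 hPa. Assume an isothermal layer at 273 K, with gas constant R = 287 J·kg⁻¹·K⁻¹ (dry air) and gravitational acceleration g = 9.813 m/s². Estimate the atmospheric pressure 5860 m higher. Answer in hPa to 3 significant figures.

Scale height: H = RT/g = 287 × 273 / 9.813 = 7984.4 m.
Barometric formula: P = P₀ exp(−z/H).
z/H = 5860.0/7984.4 = 0.73393; exp(−0.73393) = 0.48002.
P = 1020 × 0.48002 = 489.62 hPa.

P ≈ 490 hPa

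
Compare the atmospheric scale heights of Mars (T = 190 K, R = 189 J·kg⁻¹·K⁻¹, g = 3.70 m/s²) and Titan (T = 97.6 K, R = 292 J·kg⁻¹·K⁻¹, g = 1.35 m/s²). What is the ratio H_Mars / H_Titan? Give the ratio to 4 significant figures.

H = RT/g for each body.
H_Mars = 189 × 190 / 3.70 = 9705.4 m.
H_Titan = 292 × 97.6 / 1.35 = 21111 m.
H_Mars/H_Titan = 9705.4/21111 = 0.45973.

H_Mars/H_Titan ≈ 0.4597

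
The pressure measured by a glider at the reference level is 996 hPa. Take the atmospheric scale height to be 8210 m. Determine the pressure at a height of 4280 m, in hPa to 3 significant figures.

P ≈ 591 hPa

Barometric formula: P = P₀ exp(−z/H).
z/H = 4280.0/8210.0 = 0.52132; exp(−0.52132) = 0.59374.
P = 996 × 0.59374 = 591.37 hPa.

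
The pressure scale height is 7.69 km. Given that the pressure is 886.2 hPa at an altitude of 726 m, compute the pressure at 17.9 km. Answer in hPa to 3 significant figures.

Between two levels, P₂ = P₁ exp(−Δz/H) with Δz = z₂ − z₁.
Δz = 17900 − 726.00 = 17174 m; Δz/H = 17174/7690.0 = 2.2333.
P₂ = 886.2 × exp(−2.2333) = 886.2 × 0.10717 = 94.974 hPa.

P ≈ 95.0 hPa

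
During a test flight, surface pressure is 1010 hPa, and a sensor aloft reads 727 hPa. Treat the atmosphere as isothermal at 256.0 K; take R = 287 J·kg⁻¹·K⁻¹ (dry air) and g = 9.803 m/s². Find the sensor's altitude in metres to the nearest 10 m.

z ≈ 2460 m

Scale height: H = RT/g = 287 × 256.0 / 9.803 = 7494.8 m.
Invert the barometric formula: z = H ln(P₀/P).
P₀/P = 1010/727 = 1.3893; ln(1.3893) = 0.32880.
z = 7494.8 × 0.32880 = 2464.3 m.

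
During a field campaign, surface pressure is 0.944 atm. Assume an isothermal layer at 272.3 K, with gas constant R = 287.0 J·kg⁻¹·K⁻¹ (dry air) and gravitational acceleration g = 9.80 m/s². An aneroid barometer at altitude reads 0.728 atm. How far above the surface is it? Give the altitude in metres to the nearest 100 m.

Scale height: H = RT/g = 287.0 × 272.3 / 9.80 = 7974.5 m.
Invert the barometric formula: z = H ln(P₀/P).
P₀/P = 0.944/0.728 = 1.2967; ln(1.2967) = 0.25982.
z = 7974.5 × 0.25982 = 2071.9 m.

z ≈ 2100 m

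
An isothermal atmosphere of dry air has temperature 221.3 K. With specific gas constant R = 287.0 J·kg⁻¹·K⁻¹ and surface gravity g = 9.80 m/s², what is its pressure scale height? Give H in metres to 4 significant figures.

H ≈ 6481 m

The scale height of an isothermal atmosphere is H = RT/g.
H = 287.0 × 221.3 / 9.80 = 63513/9.80 = 6480.9 m.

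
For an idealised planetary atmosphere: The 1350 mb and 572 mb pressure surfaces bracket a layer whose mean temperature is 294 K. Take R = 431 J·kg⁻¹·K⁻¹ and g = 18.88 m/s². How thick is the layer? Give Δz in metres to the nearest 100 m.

Δz ≈ 5800 m

Hypsometric equation: Δz = (R T̄/g) ln(P₁/P₂).
R T̄/g = 431 × 294 / 18.88 = 6711.5 m.
ln(1350/572) = ln(2.3601) = 0.85870.
Δz = 6711.5 × 0.85870 = 5763.2 m.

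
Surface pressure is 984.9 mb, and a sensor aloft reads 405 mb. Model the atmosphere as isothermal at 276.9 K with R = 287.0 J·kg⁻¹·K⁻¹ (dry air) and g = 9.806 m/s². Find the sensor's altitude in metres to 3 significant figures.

z ≈ 7200 m

Scale height: H = RT/g = 287.0 × 276.9 / 9.806 = 8104.3 m.
Invert the barometric formula: z = H ln(P₀/P).
P₀/P = 984.9/405 = 2.4319; ln(2.4319) = 0.88867.
z = 8104.3 × 0.88867 = 7202.0 m.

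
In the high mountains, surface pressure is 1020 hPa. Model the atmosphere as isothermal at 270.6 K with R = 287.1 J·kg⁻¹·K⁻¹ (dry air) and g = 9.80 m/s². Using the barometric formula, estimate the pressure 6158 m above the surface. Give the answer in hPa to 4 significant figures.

P ≈ 469.1 hPa

Scale height: H = RT/g = 287.1 × 270.6 / 9.80 = 7927.5 m.
Barometric formula: P = P₀ exp(−z/H).
z/H = 6158.0/7927.5 = 0.77679; exp(−0.77679) = 0.45988.
P = 1020 × 0.45988 = 469.08 hPa.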